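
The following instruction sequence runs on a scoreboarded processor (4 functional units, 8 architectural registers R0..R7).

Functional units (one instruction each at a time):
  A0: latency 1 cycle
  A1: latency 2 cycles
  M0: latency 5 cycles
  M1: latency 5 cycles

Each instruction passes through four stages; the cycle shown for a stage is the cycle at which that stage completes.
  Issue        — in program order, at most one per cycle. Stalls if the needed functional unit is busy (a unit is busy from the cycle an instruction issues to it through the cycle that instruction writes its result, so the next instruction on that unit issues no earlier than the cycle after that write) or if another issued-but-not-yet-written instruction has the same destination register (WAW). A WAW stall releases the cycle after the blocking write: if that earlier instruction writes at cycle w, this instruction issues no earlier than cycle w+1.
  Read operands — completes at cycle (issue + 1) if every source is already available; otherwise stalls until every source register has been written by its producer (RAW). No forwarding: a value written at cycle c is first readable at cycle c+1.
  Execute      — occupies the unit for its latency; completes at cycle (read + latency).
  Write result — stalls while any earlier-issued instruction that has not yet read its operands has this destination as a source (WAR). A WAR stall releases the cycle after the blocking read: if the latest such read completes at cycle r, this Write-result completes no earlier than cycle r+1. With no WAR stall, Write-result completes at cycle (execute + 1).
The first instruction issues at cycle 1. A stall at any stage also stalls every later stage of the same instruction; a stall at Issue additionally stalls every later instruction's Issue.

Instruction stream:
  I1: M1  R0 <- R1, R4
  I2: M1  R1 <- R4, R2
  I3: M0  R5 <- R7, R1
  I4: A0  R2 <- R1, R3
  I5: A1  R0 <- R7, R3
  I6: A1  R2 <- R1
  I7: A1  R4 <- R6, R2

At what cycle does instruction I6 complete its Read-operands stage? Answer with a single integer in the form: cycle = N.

cycle = 21

  I1 | 1 | 2 | 7 | 8
  I2 | 9 | 10 | 15 | 16   struct: M1 busy until I1 writes@8
  I3 | 10 | 17 | 22 | 23   RAW R1: wait I2 write@16
  I4 | 11 | 17 | 18 | 19   RAW R1: wait I2 write@16
  I5 | 12 | 13 | 15 | 16
  I6 | 20 | 21 | 23 | 24   WAW R2: wait I4 write@19
  I7 | 25 | 26 | 28 | 29   struct: A1 busy until I6 writes@24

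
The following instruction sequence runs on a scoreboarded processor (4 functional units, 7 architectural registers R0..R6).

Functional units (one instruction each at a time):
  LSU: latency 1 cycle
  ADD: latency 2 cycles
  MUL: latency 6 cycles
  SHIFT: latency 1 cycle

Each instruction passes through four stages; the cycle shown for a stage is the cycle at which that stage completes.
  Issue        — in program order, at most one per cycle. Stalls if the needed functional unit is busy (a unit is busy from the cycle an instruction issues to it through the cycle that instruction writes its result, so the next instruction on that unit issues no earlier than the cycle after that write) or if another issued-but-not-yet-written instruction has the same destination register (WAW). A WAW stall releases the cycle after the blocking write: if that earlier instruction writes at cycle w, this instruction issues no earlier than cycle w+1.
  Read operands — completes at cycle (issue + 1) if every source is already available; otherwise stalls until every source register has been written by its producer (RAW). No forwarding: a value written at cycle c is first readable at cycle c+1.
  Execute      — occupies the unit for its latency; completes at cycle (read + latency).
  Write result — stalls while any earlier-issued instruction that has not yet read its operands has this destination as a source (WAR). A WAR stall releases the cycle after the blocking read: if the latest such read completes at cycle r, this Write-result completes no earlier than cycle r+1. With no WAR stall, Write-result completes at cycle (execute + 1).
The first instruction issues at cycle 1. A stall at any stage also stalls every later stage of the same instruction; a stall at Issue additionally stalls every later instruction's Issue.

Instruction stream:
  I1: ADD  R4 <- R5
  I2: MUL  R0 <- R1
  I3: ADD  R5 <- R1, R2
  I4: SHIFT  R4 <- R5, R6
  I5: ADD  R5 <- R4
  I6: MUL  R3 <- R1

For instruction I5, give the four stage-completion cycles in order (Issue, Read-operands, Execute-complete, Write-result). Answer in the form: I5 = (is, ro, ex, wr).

  I1 | 1 | 2 | 4 | 5
  I2 | 2 | 3 | 9 | 10
  I3 | 6 | 7 | 9 | 10   struct: ADD busy until I1 writes@5
  I4 | 7 | 11 | 12 | 13   RAW R5: wait I3 write@10
  I5 | 11 | 14 | 16 | 17   struct: ADD busy until I3 writes@10 · RAW R4: wait I4 write@13
  I6 | 12 | 13 | 19 | 20

I5 = (11, 14, 16, 17)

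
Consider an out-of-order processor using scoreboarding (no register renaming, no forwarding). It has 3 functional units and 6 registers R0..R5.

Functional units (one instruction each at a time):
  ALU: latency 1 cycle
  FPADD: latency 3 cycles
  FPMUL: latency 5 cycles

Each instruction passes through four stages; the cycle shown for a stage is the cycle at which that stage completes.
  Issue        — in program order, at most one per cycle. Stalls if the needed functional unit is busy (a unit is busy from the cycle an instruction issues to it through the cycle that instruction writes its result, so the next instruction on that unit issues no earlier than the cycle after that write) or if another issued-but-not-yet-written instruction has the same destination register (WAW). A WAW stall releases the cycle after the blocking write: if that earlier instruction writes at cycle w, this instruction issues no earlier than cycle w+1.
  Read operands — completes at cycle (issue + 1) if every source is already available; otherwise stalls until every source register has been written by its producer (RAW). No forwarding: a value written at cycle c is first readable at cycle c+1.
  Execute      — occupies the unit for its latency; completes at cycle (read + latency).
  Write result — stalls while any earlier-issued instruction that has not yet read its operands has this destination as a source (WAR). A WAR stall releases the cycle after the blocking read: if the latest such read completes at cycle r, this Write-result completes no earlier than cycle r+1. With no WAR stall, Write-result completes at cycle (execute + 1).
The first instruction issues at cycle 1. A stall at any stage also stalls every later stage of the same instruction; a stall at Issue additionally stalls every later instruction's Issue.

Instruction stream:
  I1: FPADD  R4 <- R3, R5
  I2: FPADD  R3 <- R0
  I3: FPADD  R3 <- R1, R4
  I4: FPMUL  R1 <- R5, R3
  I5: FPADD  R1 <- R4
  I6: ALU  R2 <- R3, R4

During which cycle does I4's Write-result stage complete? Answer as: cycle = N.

cycle = 25

[I1] 1/2/5/6
[I2] 7/8/11/12  (struct: FPADD busy until I1 writes@6)
[I3] 13/14/17/18  (struct: FPADD busy until I2 writes@12)
[I4] 14/19/24/25  (RAW R3: wait I3 write@18)
[I5] 26/27/30/31  (WAW R1: wait I4 write@25)
[I6] 27/28/29/30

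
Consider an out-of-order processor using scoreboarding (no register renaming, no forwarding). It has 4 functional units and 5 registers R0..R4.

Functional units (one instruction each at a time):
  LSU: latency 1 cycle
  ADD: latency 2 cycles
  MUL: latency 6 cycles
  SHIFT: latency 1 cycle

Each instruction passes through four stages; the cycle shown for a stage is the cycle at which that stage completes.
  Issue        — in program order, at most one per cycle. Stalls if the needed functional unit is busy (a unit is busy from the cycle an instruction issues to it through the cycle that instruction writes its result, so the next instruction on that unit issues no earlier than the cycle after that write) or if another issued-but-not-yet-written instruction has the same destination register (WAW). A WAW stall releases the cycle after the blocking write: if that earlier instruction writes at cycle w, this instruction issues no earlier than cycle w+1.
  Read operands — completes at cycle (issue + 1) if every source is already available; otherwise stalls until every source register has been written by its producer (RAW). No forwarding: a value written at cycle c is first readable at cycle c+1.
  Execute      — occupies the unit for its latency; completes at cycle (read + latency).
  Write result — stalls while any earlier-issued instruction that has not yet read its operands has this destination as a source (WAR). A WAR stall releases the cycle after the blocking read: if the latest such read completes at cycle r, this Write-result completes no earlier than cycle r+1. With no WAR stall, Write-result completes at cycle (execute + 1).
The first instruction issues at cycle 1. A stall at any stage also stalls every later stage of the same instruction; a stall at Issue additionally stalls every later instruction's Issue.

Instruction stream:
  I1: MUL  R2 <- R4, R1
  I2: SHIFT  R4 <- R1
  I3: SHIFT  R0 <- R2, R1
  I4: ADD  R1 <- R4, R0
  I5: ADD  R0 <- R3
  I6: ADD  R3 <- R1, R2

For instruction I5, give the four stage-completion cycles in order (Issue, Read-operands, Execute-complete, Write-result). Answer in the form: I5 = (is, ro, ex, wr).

t=1  I1 issues→MUL
t=2  I1 reads | I2 issues→SHIFT
t=3  I2 reads
t=4  I2 exec-done
t=5  I2 writes R4
t=6  I3 issues→SHIFT
t=7  I4 issues→ADD
t=8  I1 exec-done
t=9  I1 writes R2
t=10  I3 reads
t=11  I3 exec-done
t=12  I3 writes R0
t=13  I4 reads
t=15  I4 exec-done
t=16  I4 writes R1
t=17  I5 issues→ADD
t=18  I5 reads
t=20  I5 exec-done
t=21  I5 writes R0
t=22  I6 issues→ADD
t=23  I6 reads
t=25  I6 exec-done
t=26  I6 writes R3

I5 = (17, 18, 20, 21)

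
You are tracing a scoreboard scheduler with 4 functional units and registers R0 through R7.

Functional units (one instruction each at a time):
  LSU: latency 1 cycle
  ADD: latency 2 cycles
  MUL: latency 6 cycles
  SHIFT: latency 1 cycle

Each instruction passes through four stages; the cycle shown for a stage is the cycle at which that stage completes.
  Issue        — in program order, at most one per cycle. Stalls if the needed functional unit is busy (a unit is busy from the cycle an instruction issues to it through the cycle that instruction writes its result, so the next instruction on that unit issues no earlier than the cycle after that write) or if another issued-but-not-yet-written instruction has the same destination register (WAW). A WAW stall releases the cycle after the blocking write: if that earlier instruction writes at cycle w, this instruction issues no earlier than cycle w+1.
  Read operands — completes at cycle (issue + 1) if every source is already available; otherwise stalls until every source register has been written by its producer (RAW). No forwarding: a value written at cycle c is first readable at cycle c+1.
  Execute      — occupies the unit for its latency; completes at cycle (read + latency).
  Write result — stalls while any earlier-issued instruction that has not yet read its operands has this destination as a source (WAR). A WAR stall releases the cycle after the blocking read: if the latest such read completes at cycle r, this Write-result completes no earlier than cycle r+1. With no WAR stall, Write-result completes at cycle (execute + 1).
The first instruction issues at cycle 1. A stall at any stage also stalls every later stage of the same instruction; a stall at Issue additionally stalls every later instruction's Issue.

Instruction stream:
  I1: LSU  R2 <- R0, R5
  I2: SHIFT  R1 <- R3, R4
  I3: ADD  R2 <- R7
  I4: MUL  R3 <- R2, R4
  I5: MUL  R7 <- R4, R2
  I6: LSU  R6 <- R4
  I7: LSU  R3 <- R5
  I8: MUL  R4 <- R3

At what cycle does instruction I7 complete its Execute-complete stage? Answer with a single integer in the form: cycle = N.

c1: I1 issues→LSU
c2: I1 reads; I2 issues→SHIFT
c3: I1 exec-done; I2 reads
c4: I1 writes R2; I2 exec-done
c5: I2 writes R1; I3 issues→ADD
c6: I3 reads; I4 issues→MUL
c8: I3 exec-done
c9: I3 writes R2
c10: I4 reads
c16: I4 exec-done
c17: I4 writes R3
c18: I5 issues→MUL
c19: I5 reads; I6 issues→LSU
c20: I6 reads
c21: I6 exec-done
c22: I6 writes R6
c23: I7 issues→LSU
c24: I7 reads
c25: I5 exec-done; I7 exec-done
c26: I5 writes R7; I7 writes R3
c27: I8 issues→MUL
c28: I8 reads
c34: I8 exec-done
c35: I8 writes R4

cycle = 25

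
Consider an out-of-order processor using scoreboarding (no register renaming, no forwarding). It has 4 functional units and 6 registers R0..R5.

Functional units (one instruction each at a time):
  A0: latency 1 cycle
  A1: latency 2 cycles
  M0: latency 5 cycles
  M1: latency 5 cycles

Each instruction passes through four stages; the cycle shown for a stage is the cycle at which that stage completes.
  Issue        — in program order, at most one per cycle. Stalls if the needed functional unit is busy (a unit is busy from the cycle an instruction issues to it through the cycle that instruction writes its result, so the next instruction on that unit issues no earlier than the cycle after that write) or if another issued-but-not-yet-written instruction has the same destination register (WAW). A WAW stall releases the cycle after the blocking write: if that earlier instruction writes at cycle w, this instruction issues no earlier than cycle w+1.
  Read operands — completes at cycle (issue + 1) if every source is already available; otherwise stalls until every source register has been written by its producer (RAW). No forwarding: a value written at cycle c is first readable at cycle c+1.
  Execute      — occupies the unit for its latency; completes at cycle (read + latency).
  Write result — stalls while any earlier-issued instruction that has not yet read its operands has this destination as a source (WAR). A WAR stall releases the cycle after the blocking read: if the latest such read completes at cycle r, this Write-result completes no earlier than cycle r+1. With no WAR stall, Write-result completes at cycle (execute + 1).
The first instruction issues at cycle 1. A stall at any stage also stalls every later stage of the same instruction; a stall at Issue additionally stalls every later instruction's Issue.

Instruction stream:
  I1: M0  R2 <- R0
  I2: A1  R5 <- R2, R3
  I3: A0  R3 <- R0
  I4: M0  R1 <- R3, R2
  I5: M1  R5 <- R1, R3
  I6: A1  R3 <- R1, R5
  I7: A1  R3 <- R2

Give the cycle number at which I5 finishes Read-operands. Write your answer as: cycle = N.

t=1  I1 dispatched to M0
t=2  I1 operands ready; I2 dispatched to A1
t=3  I3 dispatched to A0
t=4  I3 operands ready
t=5  I3 complete
t=7  I1 complete
t=8  R2←I1
t=9  I2 operands ready; I4 dispatched to M0
t=10  R3←I3
t=11  I2 complete; I4 operands ready
t=12  R5←I2
t=13  I5 dispatched to M1
t=14  I6 dispatched to A1
t=16  I4 complete
t=17  R1←I4
t=18  I5 operands ready
t=23  I5 complete
t=24  R5←I5
t=25  I6 operands ready
t=27  I6 complete
t=28  R3←I6
t=29  I7 dispatched to A1
t=30  I7 operands ready
t=32  I7 complete
t=33  R3←I7

cycle = 18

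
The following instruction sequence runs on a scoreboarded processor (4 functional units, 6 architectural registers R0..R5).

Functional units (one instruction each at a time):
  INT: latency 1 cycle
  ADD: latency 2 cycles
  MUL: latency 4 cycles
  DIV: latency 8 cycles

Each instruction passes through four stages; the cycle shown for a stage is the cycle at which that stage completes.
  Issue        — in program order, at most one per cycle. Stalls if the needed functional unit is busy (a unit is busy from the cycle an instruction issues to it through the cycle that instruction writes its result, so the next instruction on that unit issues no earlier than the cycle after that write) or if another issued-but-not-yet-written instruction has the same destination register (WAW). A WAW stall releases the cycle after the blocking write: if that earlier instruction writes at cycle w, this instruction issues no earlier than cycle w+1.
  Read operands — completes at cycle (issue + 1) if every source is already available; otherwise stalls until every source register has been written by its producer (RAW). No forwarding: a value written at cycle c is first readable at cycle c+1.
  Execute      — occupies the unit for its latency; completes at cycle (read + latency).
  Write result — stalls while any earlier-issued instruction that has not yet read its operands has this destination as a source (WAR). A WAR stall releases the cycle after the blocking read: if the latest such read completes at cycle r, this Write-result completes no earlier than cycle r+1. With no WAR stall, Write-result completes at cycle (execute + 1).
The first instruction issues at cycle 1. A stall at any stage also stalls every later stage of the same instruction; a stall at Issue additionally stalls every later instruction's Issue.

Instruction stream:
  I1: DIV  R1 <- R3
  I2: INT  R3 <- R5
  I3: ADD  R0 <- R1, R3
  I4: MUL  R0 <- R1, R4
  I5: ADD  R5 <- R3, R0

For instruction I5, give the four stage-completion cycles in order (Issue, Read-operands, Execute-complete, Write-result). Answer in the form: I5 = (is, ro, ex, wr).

I5 = (17, 23, 25, 26)

t=1  I1 issues→DIV
t=2  I1 reads · I2 issues→INT
t=3  I2 reads · I3 issues→ADD
t=4  I2 exec-done
t=5  I2 writes R3
t=10  I1 exec-done
t=11  I1 writes R1
t=12  I3 reads
t=14  I3 exec-done
t=15  I3 writes R0
t=16  I4 issues→MUL
t=17  I4 reads · I5 issues→ADD
t=21  I4 exec-done
t=22  I4 writes R0
t=23  I5 reads
t=25  I5 exec-done
t=26  I5 writes R5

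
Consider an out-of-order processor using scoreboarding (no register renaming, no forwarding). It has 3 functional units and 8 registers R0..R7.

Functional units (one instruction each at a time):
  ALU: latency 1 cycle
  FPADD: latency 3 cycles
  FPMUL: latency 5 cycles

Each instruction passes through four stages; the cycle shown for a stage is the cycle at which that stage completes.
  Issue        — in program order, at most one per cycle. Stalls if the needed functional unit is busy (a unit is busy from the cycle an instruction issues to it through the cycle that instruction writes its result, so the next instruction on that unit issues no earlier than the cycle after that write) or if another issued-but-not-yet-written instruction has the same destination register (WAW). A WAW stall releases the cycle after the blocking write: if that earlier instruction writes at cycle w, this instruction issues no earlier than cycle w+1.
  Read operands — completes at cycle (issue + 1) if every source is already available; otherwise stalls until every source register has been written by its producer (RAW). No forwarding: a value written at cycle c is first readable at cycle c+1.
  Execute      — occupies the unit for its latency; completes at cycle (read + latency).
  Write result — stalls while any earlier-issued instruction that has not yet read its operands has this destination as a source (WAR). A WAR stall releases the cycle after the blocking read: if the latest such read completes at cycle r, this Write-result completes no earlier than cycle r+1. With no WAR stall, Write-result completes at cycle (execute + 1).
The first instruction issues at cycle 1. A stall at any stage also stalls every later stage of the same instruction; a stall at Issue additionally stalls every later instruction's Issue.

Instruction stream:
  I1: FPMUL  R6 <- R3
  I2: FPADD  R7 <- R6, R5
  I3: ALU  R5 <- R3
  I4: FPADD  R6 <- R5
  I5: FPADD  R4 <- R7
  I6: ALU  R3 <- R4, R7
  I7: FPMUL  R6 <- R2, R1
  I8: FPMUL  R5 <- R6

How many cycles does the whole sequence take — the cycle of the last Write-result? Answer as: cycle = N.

cycle = 37

I1  is:1  ro:2  ex:7  wr:8
I2  is:2  ro:9  ex:12  wr:13  — RAW R6: wait I1 write@8
I3  is:3  ro:4  ex:5  wr:10  — WAR R5: wait I2 read@9
I4  is:14  ro:15  ex:18  wr:19  — struct: FPADD busy until I2 writes@13
I5  is:20  ro:21  ex:24  wr:25  — struct: FPADD busy until I4 writes@19
I6  is:21  ro:26  ex:27  wr:28  — RAW R4: wait I5 write@25
I7  is:22  ro:23  ex:28  wr:29
I8  is:30  ro:31  ex:36  wr:37  — struct: FPMUL busy until I7 writes@29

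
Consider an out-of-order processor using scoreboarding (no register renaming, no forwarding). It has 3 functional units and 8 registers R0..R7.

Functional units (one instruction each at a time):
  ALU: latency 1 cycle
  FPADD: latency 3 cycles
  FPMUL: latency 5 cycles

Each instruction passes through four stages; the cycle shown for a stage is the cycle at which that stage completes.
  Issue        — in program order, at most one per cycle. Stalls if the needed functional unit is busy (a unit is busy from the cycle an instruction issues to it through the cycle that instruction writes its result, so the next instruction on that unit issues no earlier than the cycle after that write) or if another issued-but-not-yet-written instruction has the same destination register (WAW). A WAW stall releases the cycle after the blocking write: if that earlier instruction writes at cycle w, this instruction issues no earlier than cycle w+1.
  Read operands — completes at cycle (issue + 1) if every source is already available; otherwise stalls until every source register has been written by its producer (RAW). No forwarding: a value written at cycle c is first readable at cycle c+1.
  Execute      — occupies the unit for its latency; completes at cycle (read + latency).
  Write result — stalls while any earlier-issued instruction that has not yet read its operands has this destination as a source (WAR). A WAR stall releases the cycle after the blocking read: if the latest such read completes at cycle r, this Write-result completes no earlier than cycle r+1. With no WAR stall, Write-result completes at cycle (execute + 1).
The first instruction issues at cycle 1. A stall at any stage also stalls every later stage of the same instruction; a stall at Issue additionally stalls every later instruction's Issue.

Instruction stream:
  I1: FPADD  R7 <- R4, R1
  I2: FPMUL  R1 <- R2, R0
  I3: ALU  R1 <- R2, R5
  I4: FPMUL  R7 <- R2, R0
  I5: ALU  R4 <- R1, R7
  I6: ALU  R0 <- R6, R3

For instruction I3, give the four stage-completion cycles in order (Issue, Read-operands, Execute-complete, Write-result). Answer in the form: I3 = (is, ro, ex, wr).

I3 = (10, 11, 12, 13)

I1  is:1  ro:2  ex:5  wr:6
I2  is:2  ro:3  ex:8  wr:9
I3  is:10  ro:11  ex:12  wr:13  — WAW R1: wait I2 write@9
I4  is:11  ro:12  ex:17  wr:18
I5  is:14  ro:19  ex:20  wr:21  — struct: ALU busy until I3 writes@13, RAW R7: wait I4 write@18
I6  is:22  ro:23  ex:24  wr:25  — struct: ALU busy until I5 writes@21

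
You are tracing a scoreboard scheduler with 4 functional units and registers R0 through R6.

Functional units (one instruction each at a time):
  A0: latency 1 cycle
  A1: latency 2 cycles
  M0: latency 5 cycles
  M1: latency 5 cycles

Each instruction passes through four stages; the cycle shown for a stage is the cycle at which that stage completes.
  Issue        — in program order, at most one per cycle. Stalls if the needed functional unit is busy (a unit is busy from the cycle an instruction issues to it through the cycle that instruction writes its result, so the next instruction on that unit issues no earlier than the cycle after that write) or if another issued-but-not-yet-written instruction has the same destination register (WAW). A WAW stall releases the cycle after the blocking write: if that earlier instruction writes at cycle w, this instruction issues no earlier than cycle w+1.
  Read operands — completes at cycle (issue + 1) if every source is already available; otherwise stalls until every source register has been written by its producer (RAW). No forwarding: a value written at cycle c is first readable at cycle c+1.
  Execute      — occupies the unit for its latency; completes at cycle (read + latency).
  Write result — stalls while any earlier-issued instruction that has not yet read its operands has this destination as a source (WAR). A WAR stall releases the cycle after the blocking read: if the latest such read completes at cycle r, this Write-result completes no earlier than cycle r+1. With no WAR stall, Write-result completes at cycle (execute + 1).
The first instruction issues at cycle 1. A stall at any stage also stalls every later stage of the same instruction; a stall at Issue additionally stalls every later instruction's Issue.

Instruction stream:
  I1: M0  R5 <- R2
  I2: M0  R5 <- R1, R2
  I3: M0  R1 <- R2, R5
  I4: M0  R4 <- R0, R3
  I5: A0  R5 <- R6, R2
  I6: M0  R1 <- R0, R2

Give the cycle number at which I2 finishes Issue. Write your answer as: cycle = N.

cycle = 9

c1: I1 issues→M0
c2: I1 reads
c7: I1 exec-done
c8: I1 writes R5
c9: I2 issues→M0
c10: I2 reads
c15: I2 exec-done
c16: I2 writes R5
c17: I3 issues→M0
c18: I3 reads
c23: I3 exec-done
c24: I3 writes R1
c25: I4 issues→M0
c26: I4 reads · I5 issues→A0
c27: I5 reads
c28: I5 exec-done
c29: I5 writes R5
c31: I4 exec-done
c32: I4 writes R4
c33: I6 issues→M0
c34: I6 reads
c39: I6 exec-done
c40: I6 writes R1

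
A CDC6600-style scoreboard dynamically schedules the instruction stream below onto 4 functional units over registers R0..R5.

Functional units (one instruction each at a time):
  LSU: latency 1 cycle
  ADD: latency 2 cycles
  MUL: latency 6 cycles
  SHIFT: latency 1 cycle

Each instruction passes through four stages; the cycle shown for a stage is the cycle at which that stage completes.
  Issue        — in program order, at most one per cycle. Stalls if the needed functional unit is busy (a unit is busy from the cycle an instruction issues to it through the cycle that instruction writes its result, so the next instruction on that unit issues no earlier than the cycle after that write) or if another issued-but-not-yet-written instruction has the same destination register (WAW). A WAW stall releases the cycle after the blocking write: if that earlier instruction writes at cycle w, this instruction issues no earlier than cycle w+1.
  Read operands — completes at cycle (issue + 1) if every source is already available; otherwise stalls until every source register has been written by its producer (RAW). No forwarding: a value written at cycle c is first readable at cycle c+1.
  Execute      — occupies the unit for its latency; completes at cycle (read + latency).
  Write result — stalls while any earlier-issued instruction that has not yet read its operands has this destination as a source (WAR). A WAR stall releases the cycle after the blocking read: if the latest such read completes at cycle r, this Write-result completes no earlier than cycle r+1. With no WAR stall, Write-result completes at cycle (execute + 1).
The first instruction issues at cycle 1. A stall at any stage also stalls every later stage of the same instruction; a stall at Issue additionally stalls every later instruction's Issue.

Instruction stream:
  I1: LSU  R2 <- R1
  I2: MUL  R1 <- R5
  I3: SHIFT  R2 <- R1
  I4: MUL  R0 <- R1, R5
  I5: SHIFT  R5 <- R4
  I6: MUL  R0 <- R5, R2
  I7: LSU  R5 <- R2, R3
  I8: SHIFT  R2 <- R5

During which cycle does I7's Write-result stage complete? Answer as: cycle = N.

c1: I1→LSU
c2: I1 RO · I2→MUL
c3: I1 EX · I2 RO
c4: I1 WR R2
c5: I3→SHIFT
c9: I2 EX
c10: I2 WR R1
c11: I3 RO · I4→MUL
c12: I3 EX · I4 RO
c13: I3 WR R2
c14: I5→SHIFT
c15: I5 RO
c16: I5 EX
c17: I5 WR R5
c18: I4 EX
c19: I4 WR R0
c20: I6→MUL
c21: I6 RO · I7→LSU
c22: I7 RO · I8→SHIFT
c23: I7 EX
c24: I7 WR R5
c25: I8 RO
c26: I8 EX
c27: I6 EX · I8 WR R2
c28: I6 WR R0

cycle = 24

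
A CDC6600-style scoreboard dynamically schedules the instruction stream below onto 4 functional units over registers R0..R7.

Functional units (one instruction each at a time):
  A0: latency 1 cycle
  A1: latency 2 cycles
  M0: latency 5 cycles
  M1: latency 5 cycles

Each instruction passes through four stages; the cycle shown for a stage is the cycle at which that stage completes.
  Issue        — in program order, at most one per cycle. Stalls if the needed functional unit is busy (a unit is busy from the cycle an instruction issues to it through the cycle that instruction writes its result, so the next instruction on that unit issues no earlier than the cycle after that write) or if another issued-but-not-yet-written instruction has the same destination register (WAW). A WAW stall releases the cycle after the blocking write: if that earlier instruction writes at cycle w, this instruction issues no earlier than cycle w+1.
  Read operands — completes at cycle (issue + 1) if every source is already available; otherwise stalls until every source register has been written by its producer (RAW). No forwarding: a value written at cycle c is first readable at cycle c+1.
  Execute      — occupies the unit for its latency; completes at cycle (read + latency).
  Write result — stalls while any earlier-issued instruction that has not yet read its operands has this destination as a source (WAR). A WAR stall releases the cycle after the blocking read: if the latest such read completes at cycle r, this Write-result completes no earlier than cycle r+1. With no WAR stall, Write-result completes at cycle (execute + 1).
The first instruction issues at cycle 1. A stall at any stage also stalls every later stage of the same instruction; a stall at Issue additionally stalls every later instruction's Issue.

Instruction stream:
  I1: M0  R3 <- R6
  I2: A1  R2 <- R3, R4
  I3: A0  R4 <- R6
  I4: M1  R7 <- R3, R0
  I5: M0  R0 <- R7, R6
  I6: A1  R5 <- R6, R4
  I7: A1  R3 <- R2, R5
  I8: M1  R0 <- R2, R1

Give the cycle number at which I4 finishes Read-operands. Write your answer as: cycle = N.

cycle = 9

1) issue 1, read 2, done 7, write 8
2) issue 2, read 9, done 11, write 12  <RAW R3: wait I1 write@8>
3) issue 3, read 4, done 5, write 10  <WAR R4: wait I2 read@9>
4) issue 4, read 9, done 14, write 15  <RAW R3: wait I1 write@8>
5) issue 9, read 16, done 21, write 22  <struct: M0 busy until I1 writes@8 / RAW R7: wait I4 write@15>
6) issue 13, read 14, done 16, write 17  <struct: A1 busy until I2 writes@12>
7) issue 18, read 19, done 21, write 22  <struct: A1 busy until I6 writes@17>
8) issue 23, read 24, done 29, write 30  <WAW R0: wait I5 write@22>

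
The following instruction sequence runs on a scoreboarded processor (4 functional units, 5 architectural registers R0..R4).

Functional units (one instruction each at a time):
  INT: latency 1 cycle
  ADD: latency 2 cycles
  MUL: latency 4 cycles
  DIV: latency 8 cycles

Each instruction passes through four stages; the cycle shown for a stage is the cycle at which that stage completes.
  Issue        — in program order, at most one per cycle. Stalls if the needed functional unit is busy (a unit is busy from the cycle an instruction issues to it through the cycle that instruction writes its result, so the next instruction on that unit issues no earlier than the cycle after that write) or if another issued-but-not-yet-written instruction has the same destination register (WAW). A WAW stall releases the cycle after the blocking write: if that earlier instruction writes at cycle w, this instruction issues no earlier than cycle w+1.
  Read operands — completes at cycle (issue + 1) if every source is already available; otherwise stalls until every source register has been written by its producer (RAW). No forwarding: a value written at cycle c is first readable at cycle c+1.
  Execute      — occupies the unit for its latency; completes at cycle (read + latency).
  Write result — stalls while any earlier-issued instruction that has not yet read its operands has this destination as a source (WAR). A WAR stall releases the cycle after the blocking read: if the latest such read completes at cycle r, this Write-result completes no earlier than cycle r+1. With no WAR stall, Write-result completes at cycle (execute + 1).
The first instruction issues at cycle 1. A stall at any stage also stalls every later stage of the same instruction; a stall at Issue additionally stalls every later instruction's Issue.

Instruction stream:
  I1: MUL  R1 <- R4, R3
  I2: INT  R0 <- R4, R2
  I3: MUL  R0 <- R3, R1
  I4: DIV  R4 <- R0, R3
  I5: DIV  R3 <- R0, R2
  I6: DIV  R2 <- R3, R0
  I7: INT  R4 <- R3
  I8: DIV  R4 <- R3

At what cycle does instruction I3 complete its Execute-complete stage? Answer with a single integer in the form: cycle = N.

cycle 1: issue I1 (MUL)
cycle 2: I1 read-ops, issue I2 (INT)
cycle 3: I2 read-ops
cycle 4: I2 finished on INT
cycle 5: I2→R0
cycle 6: I1 finished on MUL
cycle 7: I1→R1
cycle 8: issue I3 (MUL)
cycle 9: I3 read-ops, issue I4 (DIV)
cycle 13: I3 finished on MUL
cycle 14: I3→R0
cycle 15: I4 read-ops
cycle 23: I4 finished on DIV
cycle 24: I4→R4
cycle 25: issue I5 (DIV)
cycle 26: I5 read-ops
cycle 34: I5 finished on DIV
cycle 35: I5→R3
cycle 36: issue I6 (DIV)
cycle 37: I6 read-ops, issue I7 (INT)
cycle 38: I7 read-ops
cycle 39: I7 finished on INT
cycle 40: I7→R4
cycle 45: I6 finished on DIV
cycle 46: I6→R2
cycle 47: issue I8 (DIV)
cycle 48: I8 read-ops
cycle 56: I8 finished on DIV
cycle 57: I8→R4

cycle = 13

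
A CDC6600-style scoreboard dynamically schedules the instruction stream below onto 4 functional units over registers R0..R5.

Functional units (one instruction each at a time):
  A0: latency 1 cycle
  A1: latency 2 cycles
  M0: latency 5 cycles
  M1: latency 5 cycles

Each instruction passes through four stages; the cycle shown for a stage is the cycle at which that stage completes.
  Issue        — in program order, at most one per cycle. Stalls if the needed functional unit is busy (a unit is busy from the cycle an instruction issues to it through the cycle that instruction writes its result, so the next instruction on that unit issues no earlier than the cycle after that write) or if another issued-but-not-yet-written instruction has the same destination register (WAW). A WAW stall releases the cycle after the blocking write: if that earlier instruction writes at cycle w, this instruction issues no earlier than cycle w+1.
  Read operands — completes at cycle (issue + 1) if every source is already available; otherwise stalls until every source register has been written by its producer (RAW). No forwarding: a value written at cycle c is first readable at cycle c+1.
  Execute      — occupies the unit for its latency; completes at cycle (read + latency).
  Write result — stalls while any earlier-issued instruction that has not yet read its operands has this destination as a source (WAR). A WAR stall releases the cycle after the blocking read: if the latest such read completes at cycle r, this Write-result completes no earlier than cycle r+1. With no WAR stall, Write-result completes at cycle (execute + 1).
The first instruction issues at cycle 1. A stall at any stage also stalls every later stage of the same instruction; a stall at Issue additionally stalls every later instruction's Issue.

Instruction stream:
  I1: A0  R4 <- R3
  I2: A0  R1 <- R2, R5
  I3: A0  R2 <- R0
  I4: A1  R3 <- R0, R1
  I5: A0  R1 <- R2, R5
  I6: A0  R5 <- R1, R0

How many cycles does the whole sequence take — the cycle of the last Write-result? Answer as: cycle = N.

[1] I1→A0
[2] I1 RO
[3] I1 EX
[4] I1 WR R4
[5] I2→A0
[6] I2 RO
[7] I2 EX
[8] I2 WR R1
[9] I3→A0
[10] I3 RO, I4→A1
[11] I3 EX, I4 RO
[12] I3 WR R2
[13] I4 EX, I5→A0
[14] I4 WR R3, I5 RO
[15] I5 EX
[16] I5 WR R1
[17] I6→A0
[18] I6 RO
[19] I6 EX
[20] I6 WR R5

cycle = 20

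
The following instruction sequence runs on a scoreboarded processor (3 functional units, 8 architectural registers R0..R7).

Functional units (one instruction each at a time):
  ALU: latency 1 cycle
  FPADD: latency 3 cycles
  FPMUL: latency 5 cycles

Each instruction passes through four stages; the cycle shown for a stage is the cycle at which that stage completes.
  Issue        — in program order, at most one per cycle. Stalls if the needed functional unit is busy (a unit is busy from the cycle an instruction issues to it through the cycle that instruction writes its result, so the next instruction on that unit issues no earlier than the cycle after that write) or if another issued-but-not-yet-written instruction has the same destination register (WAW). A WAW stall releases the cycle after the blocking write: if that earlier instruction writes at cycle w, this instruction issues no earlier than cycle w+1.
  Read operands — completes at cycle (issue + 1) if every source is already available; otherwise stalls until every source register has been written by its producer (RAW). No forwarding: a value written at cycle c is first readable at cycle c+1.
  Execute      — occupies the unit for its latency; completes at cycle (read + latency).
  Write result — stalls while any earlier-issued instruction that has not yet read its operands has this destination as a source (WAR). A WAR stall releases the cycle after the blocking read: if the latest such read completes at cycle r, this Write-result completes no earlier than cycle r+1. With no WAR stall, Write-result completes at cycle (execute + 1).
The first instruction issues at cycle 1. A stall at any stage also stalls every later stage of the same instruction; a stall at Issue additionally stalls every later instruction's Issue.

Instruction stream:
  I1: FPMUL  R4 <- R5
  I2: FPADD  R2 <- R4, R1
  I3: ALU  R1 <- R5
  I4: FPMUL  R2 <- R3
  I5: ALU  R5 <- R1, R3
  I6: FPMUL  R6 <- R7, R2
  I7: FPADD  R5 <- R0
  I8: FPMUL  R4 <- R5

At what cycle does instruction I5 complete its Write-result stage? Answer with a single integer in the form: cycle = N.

cycle 1: I1→FPMUL
cycle 2: I1 RO; I2→FPADD
cycle 3: I3→ALU
cycle 4: I3 RO
cycle 5: I3 EX
cycle 7: I1 EX
cycle 8: I1 WR R4
cycle 9: I2 RO
cycle 10: I3 WR R1
cycle 12: I2 EX
cycle 13: I2 WR R2
cycle 14: I4→FPMUL
cycle 15: I4 RO; I5→ALU
cycle 16: I5 RO
cycle 17: I5 EX
cycle 18: I5 WR R5
cycle 20: I4 EX
cycle 21: I4 WR R2
cycle 22: I6→FPMUL
cycle 23: I6 RO; I7→FPADD
cycle 24: I7 RO
cycle 27: I7 EX
cycle 28: I6 EX; I7 WR R5
cycle 29: I6 WR R6
cycle 30: I8→FPMUL
cycle 31: I8 RO
cycle 36: I8 EX
cycle 37: I8 WR R4

cycle = 18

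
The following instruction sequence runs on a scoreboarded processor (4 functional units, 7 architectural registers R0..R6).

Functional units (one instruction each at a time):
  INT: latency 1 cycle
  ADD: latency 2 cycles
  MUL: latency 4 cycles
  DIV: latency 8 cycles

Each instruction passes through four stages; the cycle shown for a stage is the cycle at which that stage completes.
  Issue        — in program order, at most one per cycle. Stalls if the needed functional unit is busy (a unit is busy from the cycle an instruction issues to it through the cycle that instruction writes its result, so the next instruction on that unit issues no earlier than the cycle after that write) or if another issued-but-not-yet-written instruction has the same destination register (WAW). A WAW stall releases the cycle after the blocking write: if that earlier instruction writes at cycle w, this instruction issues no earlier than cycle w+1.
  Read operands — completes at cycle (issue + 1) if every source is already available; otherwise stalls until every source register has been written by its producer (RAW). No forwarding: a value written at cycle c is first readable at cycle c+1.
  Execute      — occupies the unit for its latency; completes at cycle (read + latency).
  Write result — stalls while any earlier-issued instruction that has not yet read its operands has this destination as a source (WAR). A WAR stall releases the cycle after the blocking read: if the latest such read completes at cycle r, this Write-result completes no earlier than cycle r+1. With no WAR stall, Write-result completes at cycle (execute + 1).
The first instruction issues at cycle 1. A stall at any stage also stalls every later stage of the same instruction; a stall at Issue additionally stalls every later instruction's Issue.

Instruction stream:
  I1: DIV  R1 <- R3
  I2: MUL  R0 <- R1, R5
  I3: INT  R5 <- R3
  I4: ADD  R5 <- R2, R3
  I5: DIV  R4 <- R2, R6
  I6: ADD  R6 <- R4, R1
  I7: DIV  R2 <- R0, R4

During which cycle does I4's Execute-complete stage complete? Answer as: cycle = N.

[1] I1 dispatched to DIV
[2] I1 operands ready · I2 dispatched to MUL
[3] I3 dispatched to INT
[4] I3 operands ready
[5] I3 complete
[10] I1 complete
[11] R1←I1
[12] I2 operands ready
[13] R5←I3
[14] I4 dispatched to ADD
[15] I4 operands ready · I5 dispatched to DIV
[16] I2 complete · I5 operands ready
[17] R0←I2 · I4 complete
[18] R5←I4
[19] I6 dispatched to ADD
[24] I5 complete
[25] R4←I5
[26] I6 operands ready · I7 dispatched to DIV
[27] I7 operands ready
[28] I6 complete
[29] R6←I6
[35] I7 complete
[36] R2←I7

cycle = 17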